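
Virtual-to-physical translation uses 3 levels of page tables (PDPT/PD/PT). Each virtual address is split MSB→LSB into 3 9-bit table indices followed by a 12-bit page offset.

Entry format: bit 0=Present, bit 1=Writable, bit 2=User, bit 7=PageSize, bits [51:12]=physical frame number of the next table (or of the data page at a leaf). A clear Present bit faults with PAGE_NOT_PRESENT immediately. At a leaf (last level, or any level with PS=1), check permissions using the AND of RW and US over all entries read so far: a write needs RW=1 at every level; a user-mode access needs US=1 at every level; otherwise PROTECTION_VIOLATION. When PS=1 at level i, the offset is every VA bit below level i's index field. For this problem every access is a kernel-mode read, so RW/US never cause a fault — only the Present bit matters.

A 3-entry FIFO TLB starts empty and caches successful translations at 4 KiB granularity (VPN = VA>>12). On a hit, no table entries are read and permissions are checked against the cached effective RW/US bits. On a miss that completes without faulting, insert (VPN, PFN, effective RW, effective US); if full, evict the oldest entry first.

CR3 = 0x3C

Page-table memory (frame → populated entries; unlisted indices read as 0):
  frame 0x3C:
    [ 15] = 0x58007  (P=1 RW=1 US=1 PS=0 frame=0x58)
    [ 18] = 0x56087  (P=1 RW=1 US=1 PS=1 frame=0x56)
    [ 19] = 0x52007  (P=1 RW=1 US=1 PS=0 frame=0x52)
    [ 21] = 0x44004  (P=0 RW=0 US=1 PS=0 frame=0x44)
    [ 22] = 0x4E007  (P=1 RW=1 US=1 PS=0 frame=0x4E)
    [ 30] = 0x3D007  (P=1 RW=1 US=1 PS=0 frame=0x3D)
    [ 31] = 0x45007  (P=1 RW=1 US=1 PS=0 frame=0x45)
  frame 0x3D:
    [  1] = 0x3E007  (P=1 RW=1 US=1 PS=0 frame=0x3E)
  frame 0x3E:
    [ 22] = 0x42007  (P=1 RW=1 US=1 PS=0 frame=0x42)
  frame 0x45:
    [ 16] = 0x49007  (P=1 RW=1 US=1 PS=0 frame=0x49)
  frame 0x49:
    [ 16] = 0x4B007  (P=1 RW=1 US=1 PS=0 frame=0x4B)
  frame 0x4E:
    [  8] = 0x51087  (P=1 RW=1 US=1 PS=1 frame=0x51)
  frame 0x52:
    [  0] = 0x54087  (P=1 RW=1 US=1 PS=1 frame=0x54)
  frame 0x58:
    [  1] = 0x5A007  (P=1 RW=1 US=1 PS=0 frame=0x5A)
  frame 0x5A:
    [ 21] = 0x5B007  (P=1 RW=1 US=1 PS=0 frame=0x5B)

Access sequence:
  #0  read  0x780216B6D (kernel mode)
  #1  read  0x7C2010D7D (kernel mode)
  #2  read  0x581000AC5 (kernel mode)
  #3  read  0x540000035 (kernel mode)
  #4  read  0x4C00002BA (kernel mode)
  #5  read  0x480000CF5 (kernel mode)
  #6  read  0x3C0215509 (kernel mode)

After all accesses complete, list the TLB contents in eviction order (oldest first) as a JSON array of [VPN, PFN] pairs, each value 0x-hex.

Walk each access:
#0 VA=0x780216B6D (r,kernel):
  [0] read 0x3C idx=30: raw=0x3D007 flags P=1 W=1 U=1 S=0
  [1] read 0x3D idx=1: raw=0x3E007 flags P=1 W=1 U=1 S=0
  [2] read 0x3E idx=22: raw=0x42007 flags P=1 W=1 U=1 S=0
  ✓ 0x42B6D  — 3 lookups
#1 VA=0x7C2010D7D (r,kernel):
  [0] read 0x3C idx=31: raw=0x45007 flags P=1 W=1 U=1 S=0
  [1] read 0x45 idx=16: raw=0x49007 flags P=1 W=1 U=1 S=0
  [2] read 0x49 idx=16: raw=0x4B007 flags P=1 W=1 U=1 S=0
  ✓ 0x4BD7D  — 3 lookups
#2 VA=0x581000AC5 (r,kernel):
  [0] read 0x3C idx=22: raw=0x4E007 flags P=1 W=1 U=1 S=0
  [1] read 0x4E idx=8: raw=0x51087 flags P=1 W=1 U=1 S=1
  ✓ 0x51AC5 (huge @L1)  — 2 lookups
#3 VA=0x540000035 (r,kernel):
  [0] read 0x3C idx=21: raw=0x44004 flags P=0 W=0 U=1 S=0
  ✗ PAGE_NOT_PRESENT  [1 reads]
#4 VA=0x4C00002BA (r,kernel):
  [0] read 0x3C idx=19: raw=0x52007 flags P=1 W=1 U=1 S=0
  [1] read 0x52 idx=0: raw=0x54087 flags P=1 W=1 U=1 S=1
  ✓ 0x542BA (huge @L1)  — 2 lookups
#5 VA=0x480000CF5 (r,kernel):
  [0] read 0x3C idx=18: raw=0x56087 flags P=1 W=1 U=1 S=1
  ✓ 0x56CF5 (huge @L0)  — 1 lookups
#6 VA=0x3C0215509 (r,kernel):
  [0] read 0x3C idx=15: raw=0x58007 flags P=1 W=1 U=1 S=0
  [1] read 0x58 idx=1: raw=0x5A007 flags P=1 W=1 U=1 S=0
  [2] read 0x5A idx=21: raw=0x5B007 flags P=1 W=1 U=1 S=0
  ✓ 0x5B509  — 3 lookups

TLB: [["0x4C0000", "0x54"], ["0x480000", "0x56"], ["0x3C0215", "0x5B"]]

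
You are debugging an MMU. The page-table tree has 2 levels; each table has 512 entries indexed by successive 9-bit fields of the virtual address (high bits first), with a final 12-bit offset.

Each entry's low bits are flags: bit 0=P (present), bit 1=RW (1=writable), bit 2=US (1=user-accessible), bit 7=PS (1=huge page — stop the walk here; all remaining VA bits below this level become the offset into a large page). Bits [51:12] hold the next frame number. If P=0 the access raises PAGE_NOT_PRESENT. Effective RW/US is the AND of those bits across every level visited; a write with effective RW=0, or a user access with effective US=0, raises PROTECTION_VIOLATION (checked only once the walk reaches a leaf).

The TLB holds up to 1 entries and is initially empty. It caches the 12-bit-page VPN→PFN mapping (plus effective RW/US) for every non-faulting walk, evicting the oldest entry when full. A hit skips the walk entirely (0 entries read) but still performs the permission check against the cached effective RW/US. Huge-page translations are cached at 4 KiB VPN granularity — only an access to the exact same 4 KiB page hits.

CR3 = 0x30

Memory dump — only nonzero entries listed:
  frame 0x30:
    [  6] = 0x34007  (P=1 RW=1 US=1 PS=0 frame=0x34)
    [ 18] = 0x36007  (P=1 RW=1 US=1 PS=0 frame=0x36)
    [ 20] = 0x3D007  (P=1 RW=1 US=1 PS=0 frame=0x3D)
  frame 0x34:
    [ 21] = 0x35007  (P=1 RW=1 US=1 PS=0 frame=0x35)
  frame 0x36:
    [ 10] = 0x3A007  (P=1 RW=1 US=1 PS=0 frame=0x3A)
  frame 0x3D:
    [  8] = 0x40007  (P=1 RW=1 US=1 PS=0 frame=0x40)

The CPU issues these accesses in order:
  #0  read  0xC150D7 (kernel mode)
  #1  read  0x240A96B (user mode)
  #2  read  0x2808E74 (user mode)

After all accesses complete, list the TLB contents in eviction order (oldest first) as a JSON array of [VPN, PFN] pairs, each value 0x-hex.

Trace:
#0 VA=0xC150D7 (r,kernel):
  [0] read 0x30 idx=6: raw=0x34007 flags P=1 W=1 U=1 S=0
  [1] read 0x34 idx=21: raw=0x35007 flags P=1 W=1 U=1 S=0
  ⇒ phys 0x350D7  [2 reads]
#1 VA=0x240A96B (r,user):
  [0] read 0x30 idx=18: raw=0x36007 flags P=1 W=1 U=1 S=0
  [1] read 0x36 idx=10: raw=0x3A007 flags P=1 W=1 U=1 S=0
  ⇒ phys 0x3A96B  [2 reads]
#2 VA=0x2808E74 (r,user):
  [0] read 0x30 idx=20: raw=0x3D007 flags P=1 W=1 U=1 S=0
  [1] read 0x3D idx=8: raw=0x40007 flags P=1 W=1 U=1 S=0
  ⇒ phys 0x40E74  [2 reads]

TLB: [["0x2808", "0x40"]]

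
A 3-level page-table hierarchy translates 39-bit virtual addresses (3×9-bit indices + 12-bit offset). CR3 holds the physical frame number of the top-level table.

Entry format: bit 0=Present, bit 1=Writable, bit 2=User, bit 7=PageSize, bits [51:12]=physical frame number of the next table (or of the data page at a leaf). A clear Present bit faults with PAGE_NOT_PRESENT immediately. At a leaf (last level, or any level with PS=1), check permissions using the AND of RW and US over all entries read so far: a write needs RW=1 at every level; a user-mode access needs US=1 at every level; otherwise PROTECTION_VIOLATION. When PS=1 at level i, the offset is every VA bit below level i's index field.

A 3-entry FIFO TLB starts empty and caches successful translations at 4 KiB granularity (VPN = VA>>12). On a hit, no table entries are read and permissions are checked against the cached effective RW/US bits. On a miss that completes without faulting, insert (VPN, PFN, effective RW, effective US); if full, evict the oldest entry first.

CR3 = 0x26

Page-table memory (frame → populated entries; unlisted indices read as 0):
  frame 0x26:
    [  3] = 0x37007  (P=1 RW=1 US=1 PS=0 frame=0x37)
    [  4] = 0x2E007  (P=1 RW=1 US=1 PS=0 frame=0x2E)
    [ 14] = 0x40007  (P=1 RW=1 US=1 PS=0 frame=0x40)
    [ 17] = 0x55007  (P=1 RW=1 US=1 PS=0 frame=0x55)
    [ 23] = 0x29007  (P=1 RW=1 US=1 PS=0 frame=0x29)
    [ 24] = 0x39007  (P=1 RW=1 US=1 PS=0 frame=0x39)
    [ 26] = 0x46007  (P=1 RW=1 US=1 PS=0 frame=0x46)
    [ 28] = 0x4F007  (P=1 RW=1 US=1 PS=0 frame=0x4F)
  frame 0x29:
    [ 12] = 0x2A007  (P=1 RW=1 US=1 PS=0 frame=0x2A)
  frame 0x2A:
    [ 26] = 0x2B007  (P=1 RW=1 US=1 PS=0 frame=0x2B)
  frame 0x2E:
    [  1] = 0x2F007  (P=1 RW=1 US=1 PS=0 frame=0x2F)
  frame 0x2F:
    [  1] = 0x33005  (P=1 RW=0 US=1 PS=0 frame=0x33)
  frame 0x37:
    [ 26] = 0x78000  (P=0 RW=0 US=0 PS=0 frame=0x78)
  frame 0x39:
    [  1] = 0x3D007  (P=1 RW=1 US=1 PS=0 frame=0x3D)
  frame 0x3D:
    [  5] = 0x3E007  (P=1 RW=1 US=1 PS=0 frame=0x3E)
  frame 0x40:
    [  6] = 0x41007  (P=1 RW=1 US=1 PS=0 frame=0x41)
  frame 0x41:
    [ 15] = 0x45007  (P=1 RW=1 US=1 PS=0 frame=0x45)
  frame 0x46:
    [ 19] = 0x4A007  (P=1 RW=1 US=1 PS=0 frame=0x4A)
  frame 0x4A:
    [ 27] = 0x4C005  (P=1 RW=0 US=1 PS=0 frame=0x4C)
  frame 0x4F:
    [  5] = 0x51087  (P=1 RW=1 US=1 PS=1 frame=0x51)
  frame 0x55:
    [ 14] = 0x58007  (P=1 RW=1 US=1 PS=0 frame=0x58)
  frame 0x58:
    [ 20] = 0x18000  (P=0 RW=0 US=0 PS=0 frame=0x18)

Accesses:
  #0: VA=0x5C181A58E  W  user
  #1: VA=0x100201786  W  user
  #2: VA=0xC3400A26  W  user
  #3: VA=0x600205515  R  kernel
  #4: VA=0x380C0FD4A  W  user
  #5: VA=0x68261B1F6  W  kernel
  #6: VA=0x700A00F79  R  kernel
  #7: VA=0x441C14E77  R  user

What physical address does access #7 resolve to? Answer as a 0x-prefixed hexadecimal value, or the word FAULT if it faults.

Walk each access:
#0 VA=0x5C181A58E (w,user):
  L0 @0x26[23] → 0x29007  P=1,RW=1,US=1,PS=0
  L1 @0x29[12] → 0x2A007  P=1,RW=1,US=1,PS=0
  L2 @0x2A[26] → 0x2B007  P=1,RW=1,US=1,PS=0
  ⇒ phys 0x2B58E  [3 reads]
#1 VA=0x100201786 (w,user):
  L0 @0x26[4] → 0x2E007  P=1,RW=1,US=1,PS=0
  L1 @0x2E[1] → 0x2F007  P=1,RW=1,US=1,PS=0
  L2 @0x2F[1] → 0x33005  P=1,RW=0,US=1,PS=0
  → PROTECTION_VIOLATION  (3 entries read)
#2 VA=0xC3400A26 (w,user):
  L0 @0x26[3] → 0x37007  P=1,RW=1,US=1,PS=0
  L1 @0x37[26] → 0x78000  P=0,RW=0,US=0,PS=0
  → PAGE_NOT_PRESENT  (2 entries read)
#3 VA=0x600205515 (r,kernel):
  L0 @0x26[24] → 0x39007  P=1,RW=1,US=1,PS=0
  L1 @0x39[1] → 0x3D007  P=1,RW=1,US=1,PS=0
  L2 @0x3D[5] → 0x3E007  P=1,RW=1,US=1,PS=0
  ⇒ phys 0x3E515  [3 reads]
#4 VA=0x380C0FD4A (w,user):
  L0 @0x26[14] → 0x40007  P=1,RW=1,US=1,PS=0
  L1 @0x40[6] → 0x41007  P=1,RW=1,US=1,PS=0
  L2 @0x41[15] → 0x45007  P=1,RW=1,US=1,PS=0
  ⇒ phys 0x45D4A  [3 reads]
#5 VA=0x68261B1F6 (w,kernel):
  L0 @0x26[26] → 0x46007  P=1,RW=1,US=1,PS=0
  L1 @0x46[19] → 0x4A007  P=1,RW=1,US=1,PS=0
  L2 @0x4A[27] → 0x4C005  P=1,RW=0,US=1,PS=0
  → PROTECTION_VIOLATION  (3 entries read)
#6 VA=0x700A00F79 (r,kernel):
  L0 @0x26[28] → 0x4F007  P=1,RW=1,US=1,PS=0
  L1 @0x4F[5] → 0x51087  P=1,RW=1,US=1,PS=1
  ⇒ phys 0x51F79 (huge @L1)  [2 reads]
#7 VA=0x441C14E77 (r,user):
  L0 @0x26[17] → 0x55007  P=1,RW=1,US=1,PS=0
  L1 @0x55[14] → 0x58007  P=1,RW=1,US=1,PS=0
  L2 @0x58[20] → 0x18000  P=0,RW=0,US=0,PS=0
  → PAGE_NOT_PRESENT  (3 entries read)

Access #7 PA: FAULT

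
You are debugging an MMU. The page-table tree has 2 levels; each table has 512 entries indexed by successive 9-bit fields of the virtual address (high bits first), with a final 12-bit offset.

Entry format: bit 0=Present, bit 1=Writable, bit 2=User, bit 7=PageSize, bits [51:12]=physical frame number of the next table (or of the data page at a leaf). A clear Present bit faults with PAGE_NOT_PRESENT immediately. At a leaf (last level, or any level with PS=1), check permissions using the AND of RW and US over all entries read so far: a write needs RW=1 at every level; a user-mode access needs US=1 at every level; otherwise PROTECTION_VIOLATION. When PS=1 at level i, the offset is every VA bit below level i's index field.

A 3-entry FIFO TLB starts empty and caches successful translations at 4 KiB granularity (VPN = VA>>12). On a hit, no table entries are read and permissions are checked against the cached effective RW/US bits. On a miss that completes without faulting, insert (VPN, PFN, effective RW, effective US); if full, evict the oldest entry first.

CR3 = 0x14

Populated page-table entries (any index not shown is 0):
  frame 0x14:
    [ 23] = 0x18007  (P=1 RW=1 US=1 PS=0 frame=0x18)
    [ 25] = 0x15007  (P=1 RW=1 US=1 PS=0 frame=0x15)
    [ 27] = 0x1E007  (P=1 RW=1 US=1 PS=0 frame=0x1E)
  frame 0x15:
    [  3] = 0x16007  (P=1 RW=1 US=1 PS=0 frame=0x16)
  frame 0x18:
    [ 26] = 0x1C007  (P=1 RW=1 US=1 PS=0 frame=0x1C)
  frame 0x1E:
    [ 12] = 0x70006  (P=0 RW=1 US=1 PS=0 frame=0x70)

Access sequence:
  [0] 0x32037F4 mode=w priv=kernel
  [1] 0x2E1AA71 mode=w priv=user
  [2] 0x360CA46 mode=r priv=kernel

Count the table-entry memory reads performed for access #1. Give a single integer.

Walk each access:
#0 VA=0x32037F4 (w,kernel):
  L0 @0x14[25] → 0x15007  P=1,RW=1,US=1,PS=0
  L1 @0x15[3] → 0x16007  P=1,RW=1,US=1,PS=0
  ✓ 0x167F4  — 2 lookups
#1 VA=0x2E1AA71 (w,user):
  L0 @0x14[23] → 0x18007  P=1,RW=1,US=1,PS=0
  L1 @0x18[26] → 0x1C007  P=1,RW=1,US=1,PS=0
  ✓ 0x1CA71  — 2 lookups
#2 VA=0x360CA46 (r,kernel):
  L0 @0x14[27] → 0x1E007  P=1,RW=1,US=1,PS=0
  L1 @0x1E[12] → 0x70006  P=0,RW=1,US=1,PS=0
  → PAGE_NOT_PRESENT  (2 entries read)

Entries read for #1: 2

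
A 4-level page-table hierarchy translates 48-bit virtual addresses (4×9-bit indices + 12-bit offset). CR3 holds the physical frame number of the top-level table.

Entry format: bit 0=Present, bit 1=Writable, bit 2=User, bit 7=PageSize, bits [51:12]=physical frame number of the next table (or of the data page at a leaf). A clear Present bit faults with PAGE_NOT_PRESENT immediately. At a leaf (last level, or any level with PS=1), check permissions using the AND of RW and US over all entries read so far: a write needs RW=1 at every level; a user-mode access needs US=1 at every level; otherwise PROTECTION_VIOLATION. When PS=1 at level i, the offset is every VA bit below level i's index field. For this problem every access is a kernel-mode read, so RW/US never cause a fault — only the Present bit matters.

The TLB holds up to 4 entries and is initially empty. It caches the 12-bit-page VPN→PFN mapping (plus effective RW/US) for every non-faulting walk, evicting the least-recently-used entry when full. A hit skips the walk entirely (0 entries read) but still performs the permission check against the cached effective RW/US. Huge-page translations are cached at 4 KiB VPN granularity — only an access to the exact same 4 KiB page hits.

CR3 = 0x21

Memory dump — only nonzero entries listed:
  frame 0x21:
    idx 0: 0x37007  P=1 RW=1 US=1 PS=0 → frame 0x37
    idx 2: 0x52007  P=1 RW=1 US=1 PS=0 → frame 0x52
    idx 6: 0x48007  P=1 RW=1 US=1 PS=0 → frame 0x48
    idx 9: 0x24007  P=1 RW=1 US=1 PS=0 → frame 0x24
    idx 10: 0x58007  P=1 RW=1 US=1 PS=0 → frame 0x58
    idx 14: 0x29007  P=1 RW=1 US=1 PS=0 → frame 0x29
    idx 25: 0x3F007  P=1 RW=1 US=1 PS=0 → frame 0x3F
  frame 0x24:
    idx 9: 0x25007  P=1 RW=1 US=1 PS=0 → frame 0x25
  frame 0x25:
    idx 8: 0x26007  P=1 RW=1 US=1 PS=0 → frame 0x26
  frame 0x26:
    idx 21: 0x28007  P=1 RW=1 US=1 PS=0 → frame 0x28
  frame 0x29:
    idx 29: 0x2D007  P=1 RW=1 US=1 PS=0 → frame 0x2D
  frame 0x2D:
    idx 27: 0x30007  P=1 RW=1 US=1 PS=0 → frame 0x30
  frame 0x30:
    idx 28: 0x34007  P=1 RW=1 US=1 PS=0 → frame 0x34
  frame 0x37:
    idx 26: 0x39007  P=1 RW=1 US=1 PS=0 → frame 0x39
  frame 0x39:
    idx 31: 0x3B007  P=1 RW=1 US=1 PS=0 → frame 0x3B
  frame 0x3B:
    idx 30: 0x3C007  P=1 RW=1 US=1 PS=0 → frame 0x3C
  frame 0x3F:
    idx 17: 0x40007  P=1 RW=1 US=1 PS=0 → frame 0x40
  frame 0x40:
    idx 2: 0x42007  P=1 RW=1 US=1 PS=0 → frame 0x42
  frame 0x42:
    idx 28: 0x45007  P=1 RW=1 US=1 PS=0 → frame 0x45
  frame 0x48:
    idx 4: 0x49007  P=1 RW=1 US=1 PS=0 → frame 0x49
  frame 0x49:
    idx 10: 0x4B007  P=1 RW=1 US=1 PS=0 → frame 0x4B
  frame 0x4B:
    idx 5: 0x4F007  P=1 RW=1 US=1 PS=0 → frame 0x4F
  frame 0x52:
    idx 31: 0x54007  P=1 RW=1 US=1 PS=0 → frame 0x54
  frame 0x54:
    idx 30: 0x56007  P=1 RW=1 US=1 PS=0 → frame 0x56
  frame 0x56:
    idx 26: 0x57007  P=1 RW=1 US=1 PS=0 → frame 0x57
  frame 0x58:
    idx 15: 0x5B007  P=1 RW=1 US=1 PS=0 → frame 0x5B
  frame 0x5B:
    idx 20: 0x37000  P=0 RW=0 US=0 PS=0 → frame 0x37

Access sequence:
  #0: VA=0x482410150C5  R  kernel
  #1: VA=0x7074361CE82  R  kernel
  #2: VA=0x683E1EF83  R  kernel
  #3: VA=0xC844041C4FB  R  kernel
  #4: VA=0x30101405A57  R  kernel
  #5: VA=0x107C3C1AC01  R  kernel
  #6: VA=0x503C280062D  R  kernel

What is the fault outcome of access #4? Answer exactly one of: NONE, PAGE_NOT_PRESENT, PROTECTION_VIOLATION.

Per-access translation:
#0 VA=0x482410150C5 (r,kernel):
  lvl0: tbl 0x21, slot 9 ⇒ 0x24007 (P1/RW1/US1/PS0)
  lvl1: tbl 0x24, slot 9 ⇒ 0x25007 (P1/RW1/US1/PS0)
  lvl2: tbl 0x25, slot 8 ⇒ 0x26007 (P1/RW1/US1/PS0)
  lvl3: tbl 0x26, slot 21 ⇒ 0x28007 (P1/RW1/US1/PS0)
  ⇒ phys 0x280C5  [4 reads]
#1 VA=0x7074361CE82 (r,kernel):
  lvl0: tbl 0x21, slot 14 ⇒ 0x29007 (P1/RW1/US1/PS0)
  lvl1: tbl 0x29, slot 29 ⇒ 0x2D007 (P1/RW1/US1/PS0)
  lvl2: tbl 0x2D, slot 27 ⇒ 0x30007 (P1/RW1/US1/PS0)
  lvl3: tbl 0x30, slot 28 ⇒ 0x34007 (P1/RW1/US1/PS0)
  ⇒ phys 0x34E82  [4 reads]
#2 VA=0x683E1EF83 (r,kernel):
  lvl0: tbl 0x21, slot 0 ⇒ 0x37007 (P1/RW1/US1/PS0)
  lvl1: tbl 0x37, slot 26 ⇒ 0x39007 (P1/RW1/US1/PS0)
  lvl2: tbl 0x39, slot 31 ⇒ 0x3B007 (P1/RW1/US1/PS0)
  lvl3: tbl 0x3B, slot 30 ⇒ 0x3C007 (P1/RW1/US1/PS0)
  ⇒ phys 0x3CF83  [4 reads]
#3 VA=0xC844041C4FB (r,kernel):
  lvl0: tbl 0x21, slot 25 ⇒ 0x3F007 (P1/RW1/US1/PS0)
  lvl1: tbl 0x3F, slot 17 ⇒ 0x40007 (P1/RW1/US1/PS0)
  lvl2: tbl 0x40, slot 2 ⇒ 0x42007 (P1/RW1/US1/PS0)
  lvl3: tbl 0x42, slot 28 ⇒ 0x45007 (P1/RW1/US1/PS0)
  ⇒ phys 0x454FB  [4 reads]
#4 VA=0x30101405A57 (r,kernel):
  lvl0: tbl 0x21, slot 6 ⇒ 0x48007 (P1/RW1/US1/PS0)
  lvl1: tbl 0x48, slot 4 ⇒ 0x49007 (P1/RW1/US1/PS0)
  lvl2: tbl 0x49, slot 10 ⇒ 0x4B007 (P1/RW1/US1/PS0)
  lvl3: tbl 0x4B, slot 5 ⇒ 0x4F007 (P1/RW1/US1/PS0)
  ⇒ phys 0x4FA57  [4 reads]
#5 VA=0x107C3C1AC01 (r,kernel):
  lvl0: tbl 0x21, slot 2 ⇒ 0x52007 (P1/RW1/US1/PS0)
  lvl1: tbl 0x52, slot 31 ⇒ 0x54007 (P1/RW1/US1/PS0)
  lvl2: tbl 0x54, slot 30 ⇒ 0x56007 (P1/RW1/US1/PS0)
  lvl3: tbl 0x56, slot 26 ⇒ 0x57007 (P1/RW1/US1/PS0)
  ⇒ phys 0x57C01  [4 reads]
#6 VA=0x503C280062D (r,kernel):
  lvl0: tbl 0x21, slot 10 ⇒ 0x58007 (P1/RW1/US1/PS0)
  lvl1: tbl 0x58, slot 15 ⇒ 0x5B007 (P1/RW1/US1/PS0)
  lvl2: tbl 0x5B, slot 20 ⇒ 0x37000 (P0/RW0/US0/PS0)
  ⇒ fault: PAGE_NOT_PRESENT  — 3 lookups

Access #4 fault: NONE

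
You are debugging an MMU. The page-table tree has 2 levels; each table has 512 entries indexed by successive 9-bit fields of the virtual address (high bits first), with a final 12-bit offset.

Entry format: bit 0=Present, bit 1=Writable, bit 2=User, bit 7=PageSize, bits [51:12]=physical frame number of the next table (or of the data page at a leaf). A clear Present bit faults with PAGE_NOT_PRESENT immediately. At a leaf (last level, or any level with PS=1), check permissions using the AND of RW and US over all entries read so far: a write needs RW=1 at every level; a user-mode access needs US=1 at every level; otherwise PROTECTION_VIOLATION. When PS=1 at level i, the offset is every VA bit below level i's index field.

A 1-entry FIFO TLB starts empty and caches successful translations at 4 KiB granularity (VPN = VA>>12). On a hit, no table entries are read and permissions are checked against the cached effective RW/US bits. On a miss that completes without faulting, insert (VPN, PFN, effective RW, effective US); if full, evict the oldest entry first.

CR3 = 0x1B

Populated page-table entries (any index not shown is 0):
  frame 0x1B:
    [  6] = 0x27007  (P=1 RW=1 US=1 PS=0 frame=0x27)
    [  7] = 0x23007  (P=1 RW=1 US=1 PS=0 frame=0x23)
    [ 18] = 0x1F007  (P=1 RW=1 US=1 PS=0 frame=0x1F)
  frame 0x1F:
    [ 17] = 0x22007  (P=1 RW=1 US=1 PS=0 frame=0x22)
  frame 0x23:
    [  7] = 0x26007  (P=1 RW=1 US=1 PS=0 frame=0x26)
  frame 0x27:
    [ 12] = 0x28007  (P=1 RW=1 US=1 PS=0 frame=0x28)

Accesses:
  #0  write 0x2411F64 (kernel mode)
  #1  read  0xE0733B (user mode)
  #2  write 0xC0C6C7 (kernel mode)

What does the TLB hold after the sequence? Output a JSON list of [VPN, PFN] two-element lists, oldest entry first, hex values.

Trace:
#0 VA=0x2411F64 (w,kernel):
  [0] read 0x1B idx=18: raw=0x1F007 flags P=1 W=1 U=1 S=0
  [1] read 0x1F idx=17: raw=0x22007 flags P=1 W=1 U=1 S=0
  ✓ 0x22F64  — 2 lookups
#1 VA=0xE0733B (r,user):
  [0] read 0x1B idx=7: raw=0x23007 flags P=1 W=1 U=1 S=0
  [1] read 0x23 idx=7: raw=0x26007 flags P=1 W=1 U=1 S=0
  ✓ 0x2633B  — 2 lookups
#2 VA=0xC0C6C7 (w,kernel):
  [0] read 0x1B idx=6: raw=0x27007 flags P=1 W=1 U=1 S=0
  [1] read 0x27 idx=12: raw=0x28007 flags P=1 W=1 U=1 S=0
  ✓ 0x286C7  — 2 lookups

TLB: [["0xC0C", "0x28"]]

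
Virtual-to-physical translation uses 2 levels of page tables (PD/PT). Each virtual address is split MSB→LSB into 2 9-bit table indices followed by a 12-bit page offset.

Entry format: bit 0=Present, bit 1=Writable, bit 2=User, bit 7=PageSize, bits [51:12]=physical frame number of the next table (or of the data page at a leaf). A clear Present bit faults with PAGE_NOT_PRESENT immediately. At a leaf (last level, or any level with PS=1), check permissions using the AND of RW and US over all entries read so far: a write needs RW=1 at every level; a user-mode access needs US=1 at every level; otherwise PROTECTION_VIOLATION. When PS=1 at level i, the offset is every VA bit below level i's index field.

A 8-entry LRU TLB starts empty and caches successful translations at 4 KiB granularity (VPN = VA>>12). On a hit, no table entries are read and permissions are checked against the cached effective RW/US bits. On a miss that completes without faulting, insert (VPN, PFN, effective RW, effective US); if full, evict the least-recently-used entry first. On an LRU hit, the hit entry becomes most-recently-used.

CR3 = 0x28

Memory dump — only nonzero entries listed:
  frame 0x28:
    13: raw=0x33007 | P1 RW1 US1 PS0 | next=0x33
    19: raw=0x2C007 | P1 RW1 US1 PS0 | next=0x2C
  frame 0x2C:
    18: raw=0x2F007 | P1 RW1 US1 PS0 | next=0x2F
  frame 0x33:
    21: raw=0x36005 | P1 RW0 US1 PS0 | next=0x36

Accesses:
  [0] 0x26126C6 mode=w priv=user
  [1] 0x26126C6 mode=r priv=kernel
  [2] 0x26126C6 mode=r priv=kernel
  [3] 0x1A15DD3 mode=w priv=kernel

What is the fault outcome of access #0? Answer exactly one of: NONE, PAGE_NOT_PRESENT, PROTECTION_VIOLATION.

Per-access translation:
#0 VA=0x26126C6 (w,user):
  L0: frame=0x28 idx=19 entry=0x2C007 [P=1 RW=1 US=1 PS=0]
  L1: frame=0x2C idx=18 entry=0x2F007 [P=1 RW=1 US=1 PS=0]
  ⇒ phys 0x2F6C6  [2 reads]
#1 VA=0x26126C6 (r,kernel):
  TLB hit vpn=0x2612 → PA=0x2F6C6
#2 VA=0x26126C6 (r,kernel):
  TLB hit vpn=0x2612 → PA=0x2F6C6
#3 VA=0x1A15DD3 (w,kernel):
  L0: frame=0x28 idx=13 entry=0x33007 [P=1 RW=1 US=1 PS=0]
  L1: frame=0x33 idx=21 entry=0x36005 [P=1 RW=0 US=1 PS=0]
  → PROTECTION_VIOLATION  (2 entries read)

Access #0 fault: NONE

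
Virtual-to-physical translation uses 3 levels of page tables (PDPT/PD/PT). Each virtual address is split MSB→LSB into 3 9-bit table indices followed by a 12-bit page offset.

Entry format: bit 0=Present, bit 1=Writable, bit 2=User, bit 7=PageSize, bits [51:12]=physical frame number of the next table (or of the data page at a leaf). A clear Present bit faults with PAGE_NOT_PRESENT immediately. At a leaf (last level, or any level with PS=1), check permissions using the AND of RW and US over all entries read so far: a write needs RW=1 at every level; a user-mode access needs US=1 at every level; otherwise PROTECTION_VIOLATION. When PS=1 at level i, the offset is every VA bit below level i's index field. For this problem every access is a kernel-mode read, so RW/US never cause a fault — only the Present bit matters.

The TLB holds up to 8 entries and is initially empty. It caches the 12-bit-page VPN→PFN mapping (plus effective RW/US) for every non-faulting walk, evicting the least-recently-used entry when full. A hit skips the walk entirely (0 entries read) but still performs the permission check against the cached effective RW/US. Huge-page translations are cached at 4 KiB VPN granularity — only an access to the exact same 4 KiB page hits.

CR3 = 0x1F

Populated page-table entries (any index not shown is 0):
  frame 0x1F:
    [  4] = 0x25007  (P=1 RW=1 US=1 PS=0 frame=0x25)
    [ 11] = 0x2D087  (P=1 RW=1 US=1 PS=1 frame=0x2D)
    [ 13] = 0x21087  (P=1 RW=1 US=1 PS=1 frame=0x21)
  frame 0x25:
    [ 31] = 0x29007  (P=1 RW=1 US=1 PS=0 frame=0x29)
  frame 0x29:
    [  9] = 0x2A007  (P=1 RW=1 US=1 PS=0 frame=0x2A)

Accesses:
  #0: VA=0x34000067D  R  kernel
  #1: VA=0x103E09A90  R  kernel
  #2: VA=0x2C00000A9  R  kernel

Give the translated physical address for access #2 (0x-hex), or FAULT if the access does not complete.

Per-access translation:
#0 VA=0x34000067D (r,kernel):
  L0: frame=0x1F idx=13 entry=0x21087 [P=1 RW=1 US=1 PS=1]
  ⇒ phys 0x2167D (huge @L0)  [1 reads]
#1 VA=0x103E09A90 (r,kernel):
  L0: frame=0x1F idx=4 entry=0x25007 [P=1 RW=1 US=1 PS=0]
  L1: frame=0x25 idx=31 entry=0x29007 [P=1 RW=1 US=1 PS=0]
  L2: frame=0x29 idx=9 entry=0x2A007 [P=1 RW=1 US=1 PS=0]
  ⇒ phys 0x2AA90  [3 reads]
#2 VA=0x2C00000A9 (r,kernel):
  L0: frame=0x1F idx=11 entry=0x2D087 [P=1 RW=1 US=1 PS=1]
  ⇒ phys 0x2D0A9 (huge @L0)  [1 reads]

Access #2 PA: 0x2D0A9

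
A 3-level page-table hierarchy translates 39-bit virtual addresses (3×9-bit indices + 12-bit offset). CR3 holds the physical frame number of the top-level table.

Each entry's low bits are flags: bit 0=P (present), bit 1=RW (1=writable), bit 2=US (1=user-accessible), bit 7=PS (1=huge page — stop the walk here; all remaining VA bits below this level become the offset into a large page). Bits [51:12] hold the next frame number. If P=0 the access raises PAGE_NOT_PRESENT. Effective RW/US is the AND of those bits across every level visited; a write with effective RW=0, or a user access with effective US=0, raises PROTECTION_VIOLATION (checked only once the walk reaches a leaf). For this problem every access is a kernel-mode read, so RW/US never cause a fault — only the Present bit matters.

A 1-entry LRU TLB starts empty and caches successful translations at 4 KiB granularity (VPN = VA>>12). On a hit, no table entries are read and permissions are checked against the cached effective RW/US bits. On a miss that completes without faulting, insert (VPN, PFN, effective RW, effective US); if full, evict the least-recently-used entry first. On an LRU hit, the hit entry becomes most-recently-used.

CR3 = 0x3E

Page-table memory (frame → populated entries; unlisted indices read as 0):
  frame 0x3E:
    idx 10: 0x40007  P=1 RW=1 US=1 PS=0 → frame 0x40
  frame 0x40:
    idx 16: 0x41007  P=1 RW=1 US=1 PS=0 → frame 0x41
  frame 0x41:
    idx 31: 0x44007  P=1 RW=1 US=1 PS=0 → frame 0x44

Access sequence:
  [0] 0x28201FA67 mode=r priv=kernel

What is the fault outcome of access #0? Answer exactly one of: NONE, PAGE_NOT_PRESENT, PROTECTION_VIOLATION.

Trace:
#0 VA=0x28201FA67 (r,kernel):
  [0] read 0x3E idx=10: raw=0x40007 flags P=1 W=1 U=1 S=0
  [1] read 0x40 idx=16: raw=0x41007 flags P=1 W=1 U=1 S=0
  [2] read 0x41 idx=31: raw=0x44007 flags P=1 W=1 U=1 S=0
  → PA=0x44A67  (3 entries read)

Access #0 fault: NONE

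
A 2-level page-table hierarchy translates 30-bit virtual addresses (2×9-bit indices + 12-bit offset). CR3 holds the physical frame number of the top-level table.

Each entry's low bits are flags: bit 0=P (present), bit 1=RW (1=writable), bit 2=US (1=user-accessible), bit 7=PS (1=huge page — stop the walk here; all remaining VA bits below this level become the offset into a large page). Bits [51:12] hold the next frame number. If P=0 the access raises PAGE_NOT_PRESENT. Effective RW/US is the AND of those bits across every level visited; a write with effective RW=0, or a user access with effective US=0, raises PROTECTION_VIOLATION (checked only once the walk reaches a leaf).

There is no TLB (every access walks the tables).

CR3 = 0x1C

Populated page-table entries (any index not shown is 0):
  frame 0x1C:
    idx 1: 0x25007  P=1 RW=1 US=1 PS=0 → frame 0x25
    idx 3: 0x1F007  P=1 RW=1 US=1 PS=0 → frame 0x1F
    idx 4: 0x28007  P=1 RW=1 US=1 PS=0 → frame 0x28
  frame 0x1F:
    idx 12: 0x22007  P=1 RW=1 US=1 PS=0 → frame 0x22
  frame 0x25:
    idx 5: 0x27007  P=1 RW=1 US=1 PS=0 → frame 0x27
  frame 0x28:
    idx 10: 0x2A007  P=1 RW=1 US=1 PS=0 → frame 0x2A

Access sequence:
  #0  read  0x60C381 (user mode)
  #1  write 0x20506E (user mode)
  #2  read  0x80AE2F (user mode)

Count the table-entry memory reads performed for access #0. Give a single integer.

Walk each access:
#0 VA=0x60C381 (r,user):
  lvl0: tbl 0x1C, slot 3 ⇒ 0x1F007 (P1/RW1/US1/PS0)
  lvl1: tbl 0x1F, slot 12 ⇒ 0x22007 (P1/RW1/US1/PS0)
  ✓ 0x22381  — 2 lookups
#1 VA=0x20506E (w,user):
  lvl0: tbl 0x1C, slot 1 ⇒ 0x25007 (P1/RW1/US1/PS0)
  lvl1: tbl 0x25, slot 5 ⇒ 0x27007 (P1/RW1/US1/PS0)
  ✓ 0x2706E  — 2 lookups
#2 VA=0x80AE2F (r,user):
  lvl0: tbl 0x1C, slot 4 ⇒ 0x28007 (P1/RW1/US1/PS0)
  lvl1: tbl 0x28, slot 10 ⇒ 0x2A007 (P1/RW1/US1/PS0)
  ✓ 0x2AE2F  — 2 lookups

Entries read for #0: 2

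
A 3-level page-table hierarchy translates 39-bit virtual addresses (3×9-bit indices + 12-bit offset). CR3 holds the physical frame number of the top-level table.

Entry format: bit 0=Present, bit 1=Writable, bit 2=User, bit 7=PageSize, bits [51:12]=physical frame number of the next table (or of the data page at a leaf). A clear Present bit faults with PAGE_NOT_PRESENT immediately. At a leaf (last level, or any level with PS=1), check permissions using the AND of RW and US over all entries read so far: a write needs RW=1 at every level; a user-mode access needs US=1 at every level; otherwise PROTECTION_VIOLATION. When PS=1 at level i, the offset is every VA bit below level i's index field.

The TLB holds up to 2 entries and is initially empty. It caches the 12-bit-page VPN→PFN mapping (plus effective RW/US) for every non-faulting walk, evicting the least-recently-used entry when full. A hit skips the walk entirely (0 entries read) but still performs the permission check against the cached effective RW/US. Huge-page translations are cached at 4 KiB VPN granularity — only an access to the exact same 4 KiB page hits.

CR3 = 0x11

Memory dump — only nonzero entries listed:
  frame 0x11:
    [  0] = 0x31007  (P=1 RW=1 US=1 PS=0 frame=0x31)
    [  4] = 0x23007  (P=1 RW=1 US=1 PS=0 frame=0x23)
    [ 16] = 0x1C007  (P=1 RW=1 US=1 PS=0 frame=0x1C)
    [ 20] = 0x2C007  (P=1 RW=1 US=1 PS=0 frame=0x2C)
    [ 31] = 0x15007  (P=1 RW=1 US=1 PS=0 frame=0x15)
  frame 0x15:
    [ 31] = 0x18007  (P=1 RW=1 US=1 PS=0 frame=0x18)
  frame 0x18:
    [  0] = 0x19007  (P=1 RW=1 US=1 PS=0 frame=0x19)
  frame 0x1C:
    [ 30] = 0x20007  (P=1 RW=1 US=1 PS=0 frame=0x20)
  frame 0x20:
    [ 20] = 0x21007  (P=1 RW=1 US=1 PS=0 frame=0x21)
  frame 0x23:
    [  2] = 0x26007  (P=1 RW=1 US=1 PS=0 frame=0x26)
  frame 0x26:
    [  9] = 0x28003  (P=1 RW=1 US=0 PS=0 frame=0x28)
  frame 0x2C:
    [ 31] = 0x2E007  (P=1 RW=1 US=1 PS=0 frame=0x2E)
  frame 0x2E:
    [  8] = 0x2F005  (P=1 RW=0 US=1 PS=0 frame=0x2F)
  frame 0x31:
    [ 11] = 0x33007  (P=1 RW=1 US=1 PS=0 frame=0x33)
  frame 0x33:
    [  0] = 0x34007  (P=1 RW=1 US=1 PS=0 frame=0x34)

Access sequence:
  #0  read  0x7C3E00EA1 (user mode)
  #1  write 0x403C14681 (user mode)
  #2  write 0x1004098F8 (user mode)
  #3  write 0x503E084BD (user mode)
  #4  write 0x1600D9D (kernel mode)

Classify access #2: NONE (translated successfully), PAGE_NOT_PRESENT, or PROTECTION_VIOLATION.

Trace:
#0 VA=0x7C3E00EA1 (r,user):
  lvl0: tbl 0x11, slot 31 ⇒ 0x15007 (P1/RW1/US1/PS0)
  lvl1: tbl 0x15, slot 31 ⇒ 0x18007 (P1/RW1/US1/PS0)
  lvl2: tbl 0x18, slot 0 ⇒ 0x19007 (P1/RW1/US1/PS0)
  ✓ 0x19EA1  — 3 lookups
#1 VA=0x403C14681 (w,user):
  lvl0: tbl 0x11, slot 16 ⇒ 0x1C007 (P1/RW1/US1/PS0)
  lvl1: tbl 0x1C, slot 30 ⇒ 0x20007 (P1/RW1/US1/PS0)
  lvl2: tbl 0x20, slot 20 ⇒ 0x21007 (P1/RW1/US1/PS0)
  ✓ 0x21681  — 3 lookups
#2 VA=0x1004098F8 (w,user):
  lvl0: tbl 0x11, slot 4 ⇒ 0x23007 (P1/RW1/US1/PS0)
  lvl1: tbl 0x23, slot 2 ⇒ 0x26007 (P1/RW1/US1/PS0)
  lvl2: tbl 0x26, slot 9 ⇒ 0x28003 (P1/RW1/US0/PS0)
  ✗ PROTECTION_VIOLATION  [3 reads]
#3 VA=0x503E084BD (w,user):
  lvl0: tbl 0x11, slot 20 ⇒ 0x2C007 (P1/RW1/US1/PS0)
  lvl1: tbl 0x2C, slot 31 ⇒ 0x2E007 (P1/RW1/US1/PS0)
  lvl2: tbl 0x2E, slot 8 ⇒ 0x2F005 (P1/RW0/US1/PS0)
  ✗ PROTECTION_VIOLATION  [3 reads]
#4 VA=0x1600D9D (w,kernel):
  lvl0: tbl 0x11, slot 0 ⇒ 0x31007 (P1/RW1/US1/PS0)
  lvl1: tbl 0x31, slot 11 ⇒ 0x33007 (P1/RW1/US1/PS0)
  lvl2: tbl 0x33, slot 0 ⇒ 0x34007 (P1/RW1/US1/PS0)
  ✓ 0x34D9D  — 3 lookups

Access #2 fault: PROTECTION_VIOLATION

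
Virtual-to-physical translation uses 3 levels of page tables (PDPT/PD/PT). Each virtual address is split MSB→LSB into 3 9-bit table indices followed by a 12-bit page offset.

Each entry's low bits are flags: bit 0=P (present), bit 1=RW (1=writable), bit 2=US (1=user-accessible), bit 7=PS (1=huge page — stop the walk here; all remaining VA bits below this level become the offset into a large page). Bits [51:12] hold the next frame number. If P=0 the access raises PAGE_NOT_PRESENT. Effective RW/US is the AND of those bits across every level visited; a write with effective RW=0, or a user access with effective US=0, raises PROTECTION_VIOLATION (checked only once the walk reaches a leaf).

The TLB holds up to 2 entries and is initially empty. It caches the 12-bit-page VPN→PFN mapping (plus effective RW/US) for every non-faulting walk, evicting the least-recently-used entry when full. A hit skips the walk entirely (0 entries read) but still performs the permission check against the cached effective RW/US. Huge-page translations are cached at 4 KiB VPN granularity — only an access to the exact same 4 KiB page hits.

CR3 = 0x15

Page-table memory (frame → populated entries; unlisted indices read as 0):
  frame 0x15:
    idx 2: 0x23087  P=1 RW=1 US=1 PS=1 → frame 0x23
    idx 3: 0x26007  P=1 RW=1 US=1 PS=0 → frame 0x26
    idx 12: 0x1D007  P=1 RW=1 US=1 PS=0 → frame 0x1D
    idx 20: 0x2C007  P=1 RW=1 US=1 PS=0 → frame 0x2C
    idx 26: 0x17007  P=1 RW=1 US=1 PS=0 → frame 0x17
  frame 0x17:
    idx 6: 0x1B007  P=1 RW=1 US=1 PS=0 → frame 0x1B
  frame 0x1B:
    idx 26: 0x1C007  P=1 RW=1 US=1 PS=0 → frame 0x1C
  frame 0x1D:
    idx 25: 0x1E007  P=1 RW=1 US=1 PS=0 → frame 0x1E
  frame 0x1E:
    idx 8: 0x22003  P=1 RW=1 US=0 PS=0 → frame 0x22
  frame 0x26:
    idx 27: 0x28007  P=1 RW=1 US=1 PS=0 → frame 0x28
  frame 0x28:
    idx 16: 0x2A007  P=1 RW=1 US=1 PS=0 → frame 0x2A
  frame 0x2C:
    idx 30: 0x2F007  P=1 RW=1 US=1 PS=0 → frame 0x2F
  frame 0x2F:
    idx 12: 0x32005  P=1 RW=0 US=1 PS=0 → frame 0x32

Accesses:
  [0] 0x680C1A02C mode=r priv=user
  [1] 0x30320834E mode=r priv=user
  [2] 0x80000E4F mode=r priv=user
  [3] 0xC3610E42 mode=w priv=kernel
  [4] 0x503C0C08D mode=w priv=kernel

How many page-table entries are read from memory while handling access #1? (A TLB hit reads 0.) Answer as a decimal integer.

Trace:
#0 VA=0x680C1A02C (r,user):
  lvl0: tbl 0x15, slot 26 ⇒ 0x17007 (P1/RW1/US1/PS0)
  lvl1: tbl 0x17, slot 6 ⇒ 0x1B007 (P1/RW1/US1/PS0)
  lvl2: tbl 0x1B, slot 26 ⇒ 0x1C007 (P1/RW1/US1/PS0)
  → PA=0x1C02C  (3 entries read)
#1 VA=0x30320834E (r,user):
  lvl0: tbl 0x15, slot 12 ⇒ 0x1D007 (P1/RW1/US1/PS0)
  lvl1: tbl 0x1D, slot 25 ⇒ 0x1E007 (P1/RW1/US1/PS0)
  lvl2: tbl 0x1E, slot 8 ⇒ 0x22003 (P1/RW1/US0/PS0)
  ⇒ fault: PROTECTION_VIOLATION  — 3 lookups
#2 VA=0x80000E4F (r,user):
  lvl0: tbl 0x15, slot 2 ⇒ 0x23087 (P1/RW1/US1/PS1)
  → PA=0x23E4F (huge @L0)  (1 entries read)
#3 VA=0xC3610E42 (w,kernel):
  lvl0: tbl 0x15, slot 3 ⇒ 0x26007 (P1/RW1/US1/PS0)
  lvl1: tbl 0x26, slot 27 ⇒ 0x28007 (P1/RW1/US1/PS0)
  lvl2: tbl 0x28, slot 16 ⇒ 0x2A007 (P1/RW1/US1/PS0)
  → PA=0x2AE42  (3 entries read)
#4 VA=0x503C0C08D (w,kernel):
  lvl0: tbl 0x15, slot 20 ⇒ 0x2C007 (P1/RW1/US1/PS0)
  lvl1: tbl 0x2C, slot 30 ⇒ 0x2F007 (P1/RW1/US1/PS0)
  lvl2: tbl 0x2F, slot 12 ⇒ 0x32005 (P1/RW0/US1/PS0)
  ⇒ fault: PROTECTION_VIOLATION  — 3 lookups

Entries read for #1: 3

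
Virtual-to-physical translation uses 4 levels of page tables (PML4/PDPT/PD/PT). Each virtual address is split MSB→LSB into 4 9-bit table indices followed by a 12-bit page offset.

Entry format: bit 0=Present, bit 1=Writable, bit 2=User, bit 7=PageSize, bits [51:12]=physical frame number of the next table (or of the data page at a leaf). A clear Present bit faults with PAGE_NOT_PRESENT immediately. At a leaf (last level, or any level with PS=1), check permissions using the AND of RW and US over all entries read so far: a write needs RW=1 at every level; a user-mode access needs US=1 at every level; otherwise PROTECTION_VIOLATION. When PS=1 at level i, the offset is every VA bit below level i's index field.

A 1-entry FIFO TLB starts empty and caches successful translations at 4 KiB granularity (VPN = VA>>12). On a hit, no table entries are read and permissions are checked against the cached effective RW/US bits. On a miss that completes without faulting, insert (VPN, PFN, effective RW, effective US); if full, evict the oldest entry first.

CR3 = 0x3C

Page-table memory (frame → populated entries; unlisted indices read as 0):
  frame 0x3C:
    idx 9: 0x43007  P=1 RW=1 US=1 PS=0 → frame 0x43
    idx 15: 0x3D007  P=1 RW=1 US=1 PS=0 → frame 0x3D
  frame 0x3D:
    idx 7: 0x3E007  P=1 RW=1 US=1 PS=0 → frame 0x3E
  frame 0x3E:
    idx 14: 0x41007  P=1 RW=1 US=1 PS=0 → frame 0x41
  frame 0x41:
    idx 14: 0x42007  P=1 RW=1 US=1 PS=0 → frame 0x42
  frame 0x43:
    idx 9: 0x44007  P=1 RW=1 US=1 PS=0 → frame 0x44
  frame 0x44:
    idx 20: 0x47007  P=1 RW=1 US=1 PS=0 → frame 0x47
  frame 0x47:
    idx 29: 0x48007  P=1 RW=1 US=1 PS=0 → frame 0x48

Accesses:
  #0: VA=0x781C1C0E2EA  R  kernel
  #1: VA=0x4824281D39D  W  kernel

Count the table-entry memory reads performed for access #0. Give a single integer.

Per-access translation:
#0 VA=0x781C1C0E2EA (r,kernel):
  L0 @0x3C[15] → 0x3D007  P=1,RW=1,US=1,PS=0
  L1 @0x3D[7] → 0x3E007  P=1,RW=1,US=1,PS=0
  L2 @0x3E[14] → 0x41007  P=1,RW=1,US=1,PS=0
  L3 @0x41[14] → 0x42007  P=1,RW=1,US=1,PS=0
  → PA=0x422EA  (4 entries read)
#1 VA=0x4824281D39D (w,kernel):
  L0 @0x3C[9] → 0x43007  P=1,RW=1,US=1,PS=0
  L1 @0x43[9] → 0x44007  P=1,RW=1,US=1,PS=0
  L2 @0x44[20] → 0x47007  P=1,RW=1,US=1,PS=0
  L3 @0x47[29] → 0x48007  P=1,RW=1,US=1,PS=0
  → PA=0x4839D  (4 entries read)

Entries read for #0: 4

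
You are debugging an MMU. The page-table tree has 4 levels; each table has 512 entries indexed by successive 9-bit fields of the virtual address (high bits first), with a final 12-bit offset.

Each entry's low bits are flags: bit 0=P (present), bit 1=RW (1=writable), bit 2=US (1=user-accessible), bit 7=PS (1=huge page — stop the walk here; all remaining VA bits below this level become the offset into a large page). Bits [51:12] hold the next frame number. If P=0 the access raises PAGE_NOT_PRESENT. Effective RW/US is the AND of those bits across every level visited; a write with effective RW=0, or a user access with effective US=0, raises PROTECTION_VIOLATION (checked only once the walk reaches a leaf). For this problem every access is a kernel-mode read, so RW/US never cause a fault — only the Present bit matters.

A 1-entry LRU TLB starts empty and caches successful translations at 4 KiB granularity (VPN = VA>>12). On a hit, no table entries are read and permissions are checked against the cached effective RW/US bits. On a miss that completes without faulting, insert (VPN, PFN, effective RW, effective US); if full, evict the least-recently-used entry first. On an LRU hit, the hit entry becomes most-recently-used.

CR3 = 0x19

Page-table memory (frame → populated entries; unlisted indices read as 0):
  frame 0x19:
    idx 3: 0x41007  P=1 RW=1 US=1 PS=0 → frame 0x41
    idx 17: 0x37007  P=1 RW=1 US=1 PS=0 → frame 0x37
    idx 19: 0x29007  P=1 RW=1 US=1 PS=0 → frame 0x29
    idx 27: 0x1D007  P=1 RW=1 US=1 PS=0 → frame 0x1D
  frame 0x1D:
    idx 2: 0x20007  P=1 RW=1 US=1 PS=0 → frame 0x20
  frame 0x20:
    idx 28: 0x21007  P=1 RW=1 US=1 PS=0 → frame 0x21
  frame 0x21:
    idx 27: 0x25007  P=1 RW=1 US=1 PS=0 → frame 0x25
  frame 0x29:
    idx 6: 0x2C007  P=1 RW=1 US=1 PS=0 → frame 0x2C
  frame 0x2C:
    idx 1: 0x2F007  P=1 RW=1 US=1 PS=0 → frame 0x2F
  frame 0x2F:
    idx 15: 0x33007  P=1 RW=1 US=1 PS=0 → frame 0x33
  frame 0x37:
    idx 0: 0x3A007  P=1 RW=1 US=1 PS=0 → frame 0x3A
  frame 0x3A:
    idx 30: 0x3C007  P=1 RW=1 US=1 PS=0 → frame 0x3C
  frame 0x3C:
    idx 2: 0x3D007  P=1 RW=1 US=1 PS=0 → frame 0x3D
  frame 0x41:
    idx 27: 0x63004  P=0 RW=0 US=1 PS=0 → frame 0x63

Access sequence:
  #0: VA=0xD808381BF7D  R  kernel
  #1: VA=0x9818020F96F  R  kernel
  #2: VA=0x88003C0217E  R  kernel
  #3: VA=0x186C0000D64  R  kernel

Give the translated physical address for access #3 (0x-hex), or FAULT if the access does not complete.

Per-access translation:
#0 VA=0xD808381BF7D (r,kernel):
  [0] read 0x19 idx=27: raw=0x1D007 flags P=1 W=1 U=1 S=0
  [1] read 0x1D idx=2: raw=0x20007 flags P=1 W=1 U=1 S=0
  [2] read 0x20 idx=28: raw=0x21007 flags P=1 W=1 U=1 S=0
  [3] read 0x21 idx=27: raw=0x25007 flags P=1 W=1 U=1 S=0
  ✓ 0x25F7D  — 4 lookups
#1 VA=0x9818020F96F (r,kernel):
  [0] read 0x19 idx=19: raw=0x29007 flags P=1 W=1 U=1 S=0
  [1] read 0x29 idx=6: raw=0x2C007 flags P=1 W=1 U=1 S=0
  [2] read 0x2C idx=1: raw=0x2F007 flags P=1 W=1 U=1 S=0
  [3] read 0x2F idx=15: raw=0x33007 flags P=1 W=1 U=1 S=0
  ✓ 0x3396F  — 4 lookups
#2 VA=0x88003C0217E (r,kernel):
  [0] read 0x19 idx=17: raw=0x37007 flags P=1 W=1 U=1 S=0
  [1] read 0x37 idx=0: raw=0x3A007 flags P=1 W=1 U=1 S=0
  [2] read 0x3A idx=30: raw=0x3C007 flags P=1 W=1 U=1 S=0
  [3] read 0x3C idx=2: raw=0x3D007 flags P=1 W=1 U=1 S=0
  ✓ 0x3D17E  — 4 lookups
#3 VA=0x186C0000D64 (r,kernel):
  [0] read 0x19 idx=3: raw=0x41007 flags P=1 W=1 U=1 S=0
  [1] read 0x41 idx=27: raw=0x63004 flags P=0 W=0 U=1 S=0
  ⇒ fault: PAGE_NOT_PRESENT  — 2 lookups

Access #3 PA: FAULT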